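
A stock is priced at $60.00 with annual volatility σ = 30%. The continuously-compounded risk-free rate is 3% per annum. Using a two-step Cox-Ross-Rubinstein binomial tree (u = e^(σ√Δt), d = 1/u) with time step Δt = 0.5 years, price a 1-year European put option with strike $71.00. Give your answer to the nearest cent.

$13.58

CRR parameters: u = e^(σ√Δt) = e^(0.3·√0.5) = 1.2363, d = 1/u = 0.8089
Per-period rate: rΔt = 0.03·0.5 = 0.015, so R = e^0.015 = 1.0151
Risk-neutral probability p = (e^0.015 − 0.8089)/(1.2363 − 0.8089) = 0.2063/0.4275 = 0.4825
Terminal stock prices: S_uu = 91.71, S_ud = 60, S_dd = 39.26
Terminal payoffs (K − S): max(-20.71, 0) = 0, max(11, 0) = 11, max(31.74, 0) = 31.74
Node u (S = 74.18): V_u = e^(−0.015)·[0.4825·0.0000 + 0.5175·11.0000] = 5.6075
Node d (S = 48.53): V_d = e^(−0.015)·[0.4825·11.0000 + 0.5175·31.7449] = 21.4115
Node 0 (S = 60): V_0 = e^(−0.015)·[0.4825·5.6075 + 0.5175·21.4115] = 13.5805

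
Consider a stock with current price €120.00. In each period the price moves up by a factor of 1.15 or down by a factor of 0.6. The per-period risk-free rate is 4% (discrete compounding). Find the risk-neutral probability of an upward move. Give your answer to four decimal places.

Risk-neutral probability p = (1 + 0.04 − 0.6)/(1.15 − 0.6) = 0.4400/0.5500 = 0.8000

p = 0.8000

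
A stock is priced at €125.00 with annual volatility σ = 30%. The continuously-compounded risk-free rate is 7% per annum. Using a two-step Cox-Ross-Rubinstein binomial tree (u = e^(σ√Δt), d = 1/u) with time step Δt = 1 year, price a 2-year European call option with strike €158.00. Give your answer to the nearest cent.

CRR parameters: u = e^(σ√Δt) = e^(0.3·√1) = 1.3499, d = 1/u = 0.7408
Per-period rate: rΔt = 0.07·1 = 0.07, so R = e^0.07 = 1.0725
Risk-neutral probability p = (e^0.07 − 0.7408)/(1.3499 − 0.7408) = 0.3317/0.6090 = 0.5446
Terminal stock prices: S_uu = 227.8, S_ud = 125, S_dd = 68.6
Terminal payoffs (S − K): max(69.76, 0) = 69.76, max(-33, 0) = 0, max(-89.4, 0) = 0
Node u (S = 168.7): V_u = e^(−0.07)·[0.5446·69.7649 + 0.4554·0.0000] = 35.4260
Node d (S = 92.6): V_d = e^(−0.07)·[0.5446·0.0000 + 0.4554·0.0000] = 0.0000
Node 0 (S = 125): V_0 = e^(−0.07)·[0.5446·35.4260 + 0.4554·0.0000] = 17.9890

€17.99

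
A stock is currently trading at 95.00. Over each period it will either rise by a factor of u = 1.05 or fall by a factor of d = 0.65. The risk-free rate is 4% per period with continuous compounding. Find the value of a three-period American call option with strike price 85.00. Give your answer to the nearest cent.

Risk-neutral probability p = (e^0.04 − 0.65)/(1.05 − 0.65) = 0.3908/0.4000 = 0.9770
Terminal stock prices: S_uuu = 110, S_uud = 68.08, S_udd = 42.14, S_ddd = 26.09
Terminal payoffs (S − K): max(24.97, 0) = 24.97, max(-16.92, 0) = 0, max(-42.86, 0) = 0, max(-58.91, 0) = 0
Node uu (S = 104.7): continuation = e^(−0.04)·[0.9770·24.9744 + 0.0230·0.0000] = 23.4439; exercise value = 19.7375 ≤ continuation, so V_uu = 23.4439
Node ud (S = 64.84): continuation = e^(−0.04)·[0.9770·0.0000 + 0.0230·0.0000] = 0.0000; exercise value = 0.0000 ≤ continuation, so V_ud = 0.0000
Node dd (S = 40.14): continuation = e^(−0.04)·[0.9770·0.0000 + 0.0230·0.0000] = 0.0000; exercise value = 0.0000 ≤ continuation, so V_dd = 0.0000
Node u (S = 99.75): continuation = e^(−0.04)·[0.9770·23.4439 + 0.0230·0.0000] = 22.0072; exercise value = 14.7500 ≤ continuation, so V_u = 22.0072
Node d (S = 61.75): continuation = e^(−0.04)·[0.9770·0.0000 + 0.0230·0.0000] = 0.0000; exercise value = 0.0000 ≤ continuation, so V_d = 0.0000
Node 0 (S = 95): continuation = e^(−0.04)·[0.9770·22.0072 + 0.0230·0.0000] = 20.6585; exercise value = 10.0000 ≤ continuation, so V_0 = 20.6585

20.66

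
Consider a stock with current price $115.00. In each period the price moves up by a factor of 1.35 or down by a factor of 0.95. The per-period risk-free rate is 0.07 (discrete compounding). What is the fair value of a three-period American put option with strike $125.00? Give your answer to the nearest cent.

Risk-neutral probability p = (1 + 0.07 − 0.95)/(1.35 − 0.95) = 0.1200/0.4000 = 0.3000
Terminal stock prices: S_uuu = 282.9, S_uud = 199.1, S_udd = 140.1, S_ddd = 98.6
Terminal payoffs (K − S): max(-157.9, 0) = 0, max(-74.11, 0) = 0, max(-15.11, 0) = 0, max(26.4, 0) = 26.4
Node uu (S = 209.6): continuation = 1/1.07·[0.3000·0.0000 + 0.7000·0.0000] = 0.0000; exercise value = 0.0000 ≤ continuation, so V_uu = 0.0000
Node ud (S = 147.5): continuation = 1/1.07·[0.3000·0.0000 + 0.7000·0.0000] = 0.0000; exercise value = 0.0000 ≤ continuation, so V_ud = 0.0000
Node dd (S = 103.8): continuation = 1/1.07·[0.3000·0.0000 + 0.7000·26.4019] = 17.2723; exercise value = 21.2125 > continuation, so V_dd = 21.2125 (exercise)
Node u (S = 155.2): continuation = 1/1.07·[0.3000·0.0000 + 0.7000·0.0000] = 0.0000; exercise value = 0.0000 ≤ continuation, so V_u = 0.0000
Node d (S = 109.2): continuation = 1/1.07·[0.3000·0.0000 + 0.7000·21.2125] = 13.8773; exercise value = 15.7500 > continuation, so V_d = 15.7500 (exercise)
Node 0 (S = 115): continuation = 1/1.07·[0.3000·0.0000 + 0.7000·15.7500] = 10.3037; exercise value = 10.0000 ≤ continuation, so V_0 = 10.3037

$10.30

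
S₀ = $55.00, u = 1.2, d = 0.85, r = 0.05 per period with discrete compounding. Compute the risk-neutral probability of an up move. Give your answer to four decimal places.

p = 0.5714

Risk-neutral probability p = (1 + 0.05 − 0.85)/(1.2 − 0.85) = 0.2000/0.3500 = 0.5714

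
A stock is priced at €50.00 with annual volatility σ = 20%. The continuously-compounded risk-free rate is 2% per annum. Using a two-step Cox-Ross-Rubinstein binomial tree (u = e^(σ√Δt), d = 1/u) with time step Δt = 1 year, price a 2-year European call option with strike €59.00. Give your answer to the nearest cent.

€3.75

CRR parameters: u = e^(σ√Δt) = e^(0.2·√1) = 1.2214, d = 1/u = 0.8187
Per-period rate: rΔt = 0.02·1 = 0.02, so R = e^0.02 = 1.0202
Risk-neutral probability p = (e^0.02 − 0.8187)/(1.2214 − 0.8187) = 0.2015/0.4027 = 0.5003
Terminal stock prices: S_uu = 74.59, S_ud = 50, S_dd = 33.52
Terminal payoffs (S − K): max(15.59, 0) = 15.59, max(-9, 0) = 0, max(-25.48, 0) = 0
Node u (S = 61.07): V_u = e^(−0.02)·[0.5003·15.5912 + 0.4997·0.0000] = 7.6464
Node d (S = 40.94): V_d = e^(−0.02)·[0.5003·0.0000 + 0.4997·0.0000] = 0.0000
Node 0 (S = 50): V_0 = e^(−0.02)·[0.5003·7.6464 + 0.4997·0.0000] = 3.7500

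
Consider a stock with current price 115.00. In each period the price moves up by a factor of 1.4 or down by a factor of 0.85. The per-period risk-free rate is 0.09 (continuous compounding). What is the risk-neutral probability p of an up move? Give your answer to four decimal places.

p = 0.4440

Risk-neutral probability p = (e^0.09 − 0.85)/(1.4 − 0.85) = 0.2442/0.5500 = 0.4440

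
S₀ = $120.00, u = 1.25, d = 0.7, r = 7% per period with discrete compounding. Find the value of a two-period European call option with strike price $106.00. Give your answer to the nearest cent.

Risk-neutral probability p = (1 + 0.07 − 0.7)/(1.25 − 0.7) = 0.3700/0.5500 = 0.6727
Terminal stock prices: S_uu = 187.5, S_ud = 105, S_dd = 58.8
Terminal payoffs (S − K): max(81.5, 0) = 81.5, max(-1, 0) = 0, max(-47.2, 0) = 0
Node u (S = 150): V_u = 1/1.07·[0.6727·81.5000 + 0.3273·0.0000] = 51.2404
Node d (S = 84): V_d = 1/1.07·[0.6727·0.0000 + 0.3273·0.0000] = 0.0000
Node 0 (S = 120): V_0 = 1/1.07·[0.6727·51.2404 + 0.3273·0.0000] = 32.2157

$32.22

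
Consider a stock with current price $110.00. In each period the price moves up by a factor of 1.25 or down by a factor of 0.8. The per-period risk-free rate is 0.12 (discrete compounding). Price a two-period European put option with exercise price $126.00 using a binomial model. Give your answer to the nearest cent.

$8.94

Risk-neutral probability p = (1 + 0.12 − 0.8)/(1.25 − 0.8) = 0.3200/0.4500 = 0.7111
Terminal stock prices: S_uu = 171.9, S_ud = 110, S_dd = 70.4
Terminal payoffs (K − S): max(-45.88, 0) = 0, max(16, 0) = 16, max(55.6, 0) = 55.6
Node u (S = 137.5): V_u = 1/1.12·[0.7111·0.0000 + 0.2889·16.0000] = 4.1270
Node d (S = 88): V_d = 1/1.12·[0.7111·16.0000 + 0.2889·55.6000] = 24.5000
Node 0 (S = 110): V_0 = 1/1.12·[0.7111·4.1270 + 0.2889·24.5000] = 8.9398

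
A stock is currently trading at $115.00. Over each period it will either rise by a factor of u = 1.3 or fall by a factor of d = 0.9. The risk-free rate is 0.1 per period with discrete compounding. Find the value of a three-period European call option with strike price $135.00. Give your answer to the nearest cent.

$22.30

Risk-neutral probability p = (1 + 0.1 − 0.9)/(1.3 − 0.9) = 0.2000/0.4000 = 0.5000
Terminal stock prices: S_uuu = 252.7, S_uud = 174.9, S_udd = 121.1, S_ddd = 83.84
Terminal payoffs (S − K): max(117.7, 0) = 117.7, max(39.92, 0) = 39.92, max(-13.9, 0) = 0, max(-51.16, 0) = 0
Node uu (S = 194.4): V_uu = 1/1.1·[0.5000·117.6550 + 0.5000·39.9150] = 71.6227
Node ud (S = 134.6): V_ud = 1/1.1·[0.5000·39.9150 + 0.5000·0.0000] = 18.1432
Node dd (S = 93.15): V_dd = 1/1.1·[0.5000·0.0000 + 0.5000·0.0000] = 0.0000
Node u (S = 149.5): V_u = 1/1.1·[0.5000·71.6227 + 0.5000·18.1432] = 40.8027
Node d (S = 103.5): V_d = 1/1.1·[0.5000·18.1432 + 0.5000·0.0000] = 8.2469
Node 0 (S = 115): V_0 = 1/1.1·[0.5000·40.8027 + 0.5000·8.2469] = 22.2953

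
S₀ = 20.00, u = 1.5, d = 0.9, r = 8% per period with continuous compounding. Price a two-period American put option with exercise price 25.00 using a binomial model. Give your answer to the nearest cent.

5.00

Risk-neutral probability p = (e^0.08 − 0.9)/(1.5 − 0.9) = 0.1833/0.6000 = 0.3055
Terminal stock prices: S_uu = 45, S_ud = 27, S_dd = 16.2
Terminal payoffs (K − S): max(-20, 0) = 0, max(-2, 0) = 0, max(8.8, 0) = 8.8
Node u (S = 30): continuation = e^(−0.08)·[0.3055·0.0000 + 0.6945·0.0000] = 0.0000; exercise value = 0.0000 ≤ continuation, so V_u = 0.0000
Node d (S = 18): continuation = e^(−0.08)·[0.3055·0.0000 + 0.6945·8.8000] = 5.6419; exercise value = 7.0000 > continuation, so V_d = 7.0000 (exercise)
Node 0 (S = 20): continuation = e^(−0.08)·[0.3055·0.0000 + 0.6945·7.0000] = 4.4879; exercise value = 5.0000 > continuation, so V_0 = 5.0000 (exercise)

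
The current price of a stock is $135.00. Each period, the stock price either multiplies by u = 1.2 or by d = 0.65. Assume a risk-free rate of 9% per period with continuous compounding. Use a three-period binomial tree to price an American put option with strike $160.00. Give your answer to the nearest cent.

Risk-neutral probability p = (e^0.09 − 0.65)/(1.2 − 0.65) = 0.4442/0.5500 = 0.8076
Terminal stock prices: S_uuu = 233.3, S_uud = 126.4, S_udd = 68.45, S_ddd = 37.07
Terminal payoffs (K − S): max(-73.28, 0) = 0, max(33.64, 0) = 33.64, max(91.55, 0) = 91.55, max(122.9, 0) = 122.9
Node uu (S = 194.4): continuation = e^(−0.09)·[0.8076·0.0000 + 0.1924·33.6400] = 5.9156; exercise value = 0.0000 ≤ continuation, so V_uu = 5.9156
Node ud (S = 105.3): continuation = e^(−0.09)·[0.8076·33.6400 + 0.1924·91.5550] = 40.9290; exercise value = 54.7000 > continuation, so V_ud = 54.7000 (exercise)
Node dd (S = 57.04): continuation = e^(−0.09)·[0.8076·91.5550 + 0.1924·122.9256] = 89.1915; exercise value = 102.9625 > continuation, so V_dd = 102.9625 (exercise)
Node u (S = 162): continuation = e^(−0.09)·[0.8076·5.9156 + 0.1924·54.7000] = 13.9852; exercise value = 0.0000 ≤ continuation, so V_u = 13.9852
Node d (S = 87.75): continuation = e^(−0.09)·[0.8076·54.7000 + 0.1924·102.9625] = 58.4790; exercise value = 72.2500 > continuation, so V_d = 72.2500 (exercise)
Node 0 (S = 135): continuation = e^(−0.09)·[0.8076·13.9852 + 0.1924·72.2500] = 23.0273; exercise value = 25.0000 > continuation, so V_0 = 25.0000 (exercise)

$25.00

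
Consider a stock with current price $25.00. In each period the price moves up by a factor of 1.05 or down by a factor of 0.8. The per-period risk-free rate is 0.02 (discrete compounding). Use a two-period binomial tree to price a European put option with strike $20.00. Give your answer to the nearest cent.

Risk-neutral probability p = (1 + 0.02 − 0.8)/(1.05 − 0.8) = 0.2200/0.2500 = 0.8800
Terminal stock prices: S_uu = 27.56, S_ud = 21, S_dd = 16
Terminal payoffs (K − S): max(-7.562, 0) = 0, max(-1, 0) = 0, max(4, 0) = 4
Node u (S = 26.25): V_u = 1/1.02·[0.8800·0.0000 + 0.1200·0.0000] = 0.0000
Node d (S = 20): V_d = 1/1.02·[0.8800·0.0000 + 0.1200·4.0000] = 0.4706
Node 0 (S = 25): V_0 = 1/1.02·[0.8800·0.0000 + 0.1200·0.4706] = 0.0554

$0.06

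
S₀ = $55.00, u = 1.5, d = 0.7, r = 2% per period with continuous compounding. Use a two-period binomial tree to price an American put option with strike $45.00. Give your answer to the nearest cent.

Risk-neutral probability p = (e^0.02 − 0.7)/(1.5 − 0.7) = 0.3202/0.8000 = 0.4003
Terminal stock prices: S_uu = 123.8, S_ud = 57.75, S_dd = 26.95
Terminal payoffs (K − S): max(-78.75, 0) = 0, max(-12.75, 0) = 0, max(18.05, 0) = 18.05
Node u (S = 82.5): continuation = e^(−0.02)·[0.4003·0.0000 + 0.5997·0.0000] = 0.0000; exercise value = 0.0000 ≤ continuation, so V_u = 0.0000
Node d (S = 38.5): continuation = e^(−0.02)·[0.4003·0.0000 + 0.5997·18.0500] = 10.6111; exercise value = 6.5000 ≤ continuation, so V_d = 10.6111
Node 0 (S = 55): continuation = e^(−0.02)·[0.4003·0.0000 + 0.5997·10.6111] = 6.2380; exercise value = 0.0000 ≤ continuation, so V_0 = 6.2380

$6.24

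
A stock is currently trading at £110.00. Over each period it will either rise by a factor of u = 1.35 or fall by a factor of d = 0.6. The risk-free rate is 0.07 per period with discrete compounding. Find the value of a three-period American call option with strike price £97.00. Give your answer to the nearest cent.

£43.24

Risk-neutral probability p = (1 + 0.07 − 0.6)/(1.35 − 0.6) = 0.4700/0.7500 = 0.6267
Terminal stock prices: S_uuu = 270.6, S_uud = 120.3, S_udd = 53.46, S_ddd = 23.76
Terminal payoffs (S − K): max(173.6, 0) = 173.6, max(23.29, 0) = 23.29, max(-43.54, 0) = 0, max(-73.24, 0) = 0
Node uu (S = 200.5): continuation = 1/1.07·[0.6267·173.6413 + 0.3733·23.2850] = 109.8208; exercise value = 103.4750 ≤ continuation, so V_uu = 109.8208
Node ud (S = 89.1): continuation = 1/1.07·[0.6267·23.2850 + 0.3733·0.0000] = 13.6373; exercise value = 0.0000 ≤ continuation, so V_ud = 13.6373
Node dd (S = 39.6): continuation = 1/1.07·[0.6267·0.0000 + 0.3733·0.0000] = 0.0000; exercise value = 0.0000 ≤ continuation, so V_dd = 0.0000
Node u (S = 148.5): continuation = 1/1.07·[0.6267·109.8208 + 0.3733·13.6373] = 69.0769; exercise value = 51.5000 ≤ continuation, so V_u = 69.0769
Node d (S = 66): continuation = 1/1.07·[0.6267·13.6373 + 0.3733·0.0000] = 7.9870; exercise value = 0.0000 ≤ continuation, so V_d = 7.9870
Node 0 (S = 110): continuation = 1/1.07·[0.6267·69.0769 + 0.3733·7.9870] = 43.2430; exercise value = 13.0000 ≤ continuation, so V_0 = 43.2430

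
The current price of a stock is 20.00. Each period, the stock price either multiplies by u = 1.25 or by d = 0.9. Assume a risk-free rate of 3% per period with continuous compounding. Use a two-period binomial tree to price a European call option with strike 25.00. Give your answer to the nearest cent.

0.82

Risk-neutral probability p = (e^0.03 − 0.9)/(1.25 − 0.9) = 0.1305/0.3500 = 0.3727
Terminal stock prices: S_uu = 31.25, S_ud = 22.5, S_dd = 16.2
Terminal payoffs (S − K): max(6.25, 0) = 6.25, max(-2.5, 0) = 0, max(-8.8, 0) = 0
Node u (S = 25): V_u = e^(−0.03)·[0.3727·6.2500 + 0.6273·0.0000] = 2.2607
Node d (S = 18): V_d = e^(−0.03)·[0.3727·0.0000 + 0.6273·0.0000] = 0.0000
Node 0 (S = 20): V_0 = e^(−0.03)·[0.3727·2.2607 + 0.6273·0.0000] = 0.8177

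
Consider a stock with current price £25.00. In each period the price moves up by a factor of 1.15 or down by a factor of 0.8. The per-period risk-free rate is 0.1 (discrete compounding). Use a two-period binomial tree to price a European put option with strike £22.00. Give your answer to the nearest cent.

£0.10

Risk-neutral probability p = (1 + 0.1 − 0.8)/(1.15 − 0.8) = 0.3000/0.3500 = 0.8571
Terminal stock prices: S_uu = 33.06, S_ud = 23, S_dd = 16
Terminal payoffs (K − S): max(-11.06, 0) = 0, max(-1, 0) = 0, max(6, 0) = 6
Node u (S = 28.75): V_u = 1/1.1·[0.8571·0.0000 + 0.1429·0.0000] = 0.0000
Node d (S = 20): V_d = 1/1.1·[0.8571·0.0000 + 0.1429·6.0000] = 0.7792
Node 0 (S = 25): V_0 = 1/1.1·[0.8571·0.0000 + 0.1429·0.7792] = 0.1012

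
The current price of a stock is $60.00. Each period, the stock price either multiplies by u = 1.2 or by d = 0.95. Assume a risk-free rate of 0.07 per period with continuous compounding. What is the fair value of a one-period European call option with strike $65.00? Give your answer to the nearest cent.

$3.20

Risk-neutral probability p = (e^0.07 − 0.95)/(1.2 − 0.95) = 0.1225/0.2500 = 0.4900
Terminal stock prices: S_u = 72, S_d = 57
Terminal payoffs (S − K): max(7, 0) = 7, max(-8, 0) = 0
Node 0 (S = 60): V_0 = e^(−0.07)·[0.4900·7.0000 + 0.5100·0.0000] = 3.1983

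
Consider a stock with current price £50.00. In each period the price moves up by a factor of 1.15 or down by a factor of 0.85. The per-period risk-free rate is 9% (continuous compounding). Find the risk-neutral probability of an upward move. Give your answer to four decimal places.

p = 0.8139

Risk-neutral probability p = (e^0.09 − 0.85)/(1.15 − 0.85) = 0.2442/0.3000 = 0.8139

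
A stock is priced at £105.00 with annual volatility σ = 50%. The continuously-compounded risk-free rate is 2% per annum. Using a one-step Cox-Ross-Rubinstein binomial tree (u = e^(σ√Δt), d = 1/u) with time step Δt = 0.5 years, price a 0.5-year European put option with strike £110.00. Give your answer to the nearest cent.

CRR parameters: u = e^(σ√Δt) = e^(0.5·√0.5) = 1.4241, d = 1/u = 0.7022
Per-period rate: rΔt = 0.02·0.5 = 0.01, so R = e^0.01 = 1.0101
Risk-neutral probability p = (e^0.01 − 0.7022)/(1.4241 − 0.7022) = 0.3079/0.7219 = 0.4264
Terminal stock prices: S_u = 149.5, S_d = 73.73
Terminal payoffs (K − S): max(-39.53, 0) = 0, max(36.27, 0) = 36.27
Node 0 (S = 105): V_0 = e^(−0.01)·[0.4264·0.0000 + 0.5736·36.2702] = 20.5961

£20.60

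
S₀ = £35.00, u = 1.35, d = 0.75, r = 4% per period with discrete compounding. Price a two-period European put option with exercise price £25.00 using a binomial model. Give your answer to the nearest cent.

Risk-neutral probability p = (1 + 0.04 − 0.75)/(1.35 − 0.75) = 0.2900/0.6000 = 0.4833
Terminal stock prices: S_uu = 63.79, S_ud = 35.44, S_dd = 19.69
Terminal payoffs (K − S): max(-38.79, 0) = 0, max(-10.44, 0) = 0, max(5.312, 0) = 5.312
Node u (S = 47.25): V_u = 1/1.04·[0.4833·0.0000 + 0.5167·0.0000] = 0.0000
Node d (S = 26.25): V_d = 1/1.04·[0.4833·0.0000 + 0.5167·5.3125] = 2.6392
Node 0 (S = 35): V_0 = 1/1.04·[0.4833·0.0000 + 0.5167·2.6392] = 1.3112

£1.31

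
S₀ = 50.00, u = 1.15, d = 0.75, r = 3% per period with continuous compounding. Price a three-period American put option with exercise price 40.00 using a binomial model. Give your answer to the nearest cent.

1.88

Risk-neutral probability p = (e^0.03 − 0.75)/(1.15 − 0.75) = 0.2805/0.4000 = 0.7011
Terminal stock prices: S_uuu = 76.04, S_uud = 49.59, S_udd = 32.34, S_ddd = 21.09
Terminal payoffs (K − S): max(-36.04, 0) = 0, max(-9.594, 0) = 0, max(7.656, 0) = 7.656, max(18.91, 0) = 18.91
Node uu (S = 66.12): continuation = e^(−0.03)·[0.7011·0.0000 + 0.2989·0.0000] = 0.0000; exercise value = 0.0000 ≤ continuation, so V_uu = 0.0000
Node ud (S = 43.12): continuation = e^(−0.03)·[0.7011·0.0000 + 0.2989·7.6563] = 2.2205; exercise value = 0.0000 ≤ continuation, so V_ud = 2.2205
Node dd (S = 28.12): continuation = e^(−0.03)·[0.7011·7.6563 + 0.2989·18.9062] = 10.6928; exercise value = 11.8750 > continuation, so V_dd = 11.8750 (exercise)
Node u (S = 57.5): continuation = e^(−0.03)·[0.7011·0.0000 + 0.2989·2.2205] = 0.6440; exercise value = 0.0000 ≤ continuation, so V_u = 0.6440
Node d (S = 37.5): continuation = e^(−0.03)·[0.7011·2.2205 + 0.2989·11.8750] = 4.9550; exercise value = 2.5000 ≤ continuation, so V_d = 4.9550
Node 0 (S = 50): continuation = e^(−0.03)·[0.7011·0.6440 + 0.2989·4.9550] = 1.8753; exercise value = 0.0000 ≤ continuation, so V_0 = 1.8753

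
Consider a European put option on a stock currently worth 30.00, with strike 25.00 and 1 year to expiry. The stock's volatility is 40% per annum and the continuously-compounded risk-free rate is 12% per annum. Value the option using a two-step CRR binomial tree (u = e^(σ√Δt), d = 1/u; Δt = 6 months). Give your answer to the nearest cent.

CRR parameters: u = e^(σ√Δt) = e^(0.4·√0.5) = 1.3269, d = 1/u = 0.7536
Per-period rate: rΔt = 0.12·0.5 = 0.06, so R = e^0.06 = 1.0618
Risk-neutral probability p = (e^0.06 − 0.7536)/(1.3269 − 0.7536) = 0.3082/0.5733 = 0.5376
Terminal stock prices: S_uu = 52.82, S_ud = 30, S_dd = 17.04
Terminal payoffs (K − S): max(-27.82, 0) = 0, max(-5, 0) = 0, max(7.961, 0) = 7.961
Node u (S = 39.81): V_u = e^(−0.06)·[0.5376·0.0000 + 0.4624·0.0000] = 0.0000
Node d (S = 22.61): V_d = e^(−0.06)·[0.5376·0.0000 + 0.4624·7.9609] = 3.4665
Node 0 (S = 30): V_0 = e^(−0.06)·[0.5376·0.0000 + 0.4624·3.4665] = 1.5095

1.51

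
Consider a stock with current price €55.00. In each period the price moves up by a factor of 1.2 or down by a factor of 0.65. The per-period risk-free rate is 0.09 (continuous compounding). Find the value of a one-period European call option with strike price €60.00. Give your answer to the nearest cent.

€4.43

Risk-neutral probability p = (e^0.09 − 0.65)/(1.2 − 0.65) = 0.4442/0.5500 = 0.8076
Terminal stock prices: S_u = 66, S_d = 35.75
Terminal payoffs (S − K): max(6, 0) = 6, max(-24.25, 0) = 0
Node 0 (S = 55): V_0 = e^(−0.09)·[0.8076·6.0000 + 0.1924·0.0000] = 4.4285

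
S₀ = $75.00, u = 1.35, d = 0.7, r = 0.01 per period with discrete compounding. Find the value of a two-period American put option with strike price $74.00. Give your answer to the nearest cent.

Risk-neutral probability p = (1 + 0.01 − 0.7)/(1.35 − 0.7) = 0.3100/0.6500 = 0.4769
Terminal stock prices: S_uu = 136.7, S_ud = 70.88, S_dd = 36.75
Terminal payoffs (K − S): max(-62.69, 0) = 0, max(3.125, 0) = 3.125, max(37.25, 0) = 37.25
Node u (S = 101.2): continuation = 1/1.01·[0.4769·0.0000 + 0.5231·3.1250] = 1.6184; exercise value = 0.0000 ≤ continuation, so V_u = 1.6184
Node d (S = 52.5): continuation = 1/1.01·[0.4769·3.1250 + 0.5231·37.2500] = 20.7673; exercise value = 21.5000 > continuation, so V_d = 21.5000 (exercise)
Node 0 (S = 75): continuation = 1/1.01·[0.4769·1.6184 + 0.5231·21.5000] = 11.8990; exercise value = 0.0000 ≤ continuation, so V_0 = 11.8990

$11.90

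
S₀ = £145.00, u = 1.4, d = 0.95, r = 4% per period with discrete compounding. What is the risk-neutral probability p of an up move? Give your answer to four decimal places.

p = 0.2000

Risk-neutral probability p = (1 + 0.04 − 0.95)/(1.4 − 0.95) = 0.0900/0.4500 = 0.2000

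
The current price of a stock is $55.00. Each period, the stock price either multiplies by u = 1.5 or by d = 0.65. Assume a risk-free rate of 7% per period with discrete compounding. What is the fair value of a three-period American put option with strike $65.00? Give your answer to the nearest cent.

Risk-neutral probability p = (1 + 0.07 − 0.65)/(1.5 − 0.65) = 0.4200/0.8500 = 0.4941
Terminal stock prices: S_uuu = 185.6, S_uud = 80.44, S_udd = 34.86, S_ddd = 15.1
Terminal payoffs (K − S): max(-120.6, 0) = 0, max(-15.44, 0) = 0, max(30.14, 0) = 30.14, max(49.9, 0) = 49.9
Node uu (S = 123.8): continuation = 1/1.07·[0.4941·0.0000 + 0.5059·0.0000] = 0.0000; exercise value = 0.0000 ≤ continuation, so V_uu = 0.0000
Node ud (S = 53.62): continuation = 1/1.07·[0.4941·0.0000 + 0.5059·30.1437] = 14.2516; exercise value = 11.3750 ≤ continuation, so V_ud = 14.2516
Node dd (S = 23.24): continuation = 1/1.07·[0.4941·30.1437 + 0.5059·49.8956] = 37.5102; exercise value = 41.7625 > continuation, so V_dd = 41.7625 (exercise)
Node u (S = 82.5): continuation = 1/1.07·[0.4941·0.0000 + 0.5059·14.2516] = 6.7380; exercise value = 0.0000 ≤ continuation, so V_u = 6.7380
Node d (S = 35.75): continuation = 1/1.07·[0.4941·14.2516 + 0.5059·41.7625] = 26.3260; exercise value = 29.2500 > continuation, so V_d = 29.2500 (exercise)
Node 0 (S = 55): continuation = 1/1.07·[0.4941·6.7380 + 0.5059·29.2500] = 16.9406; exercise value = 10.0000 ≤ continuation, so V_0 = 16.9406

$16.94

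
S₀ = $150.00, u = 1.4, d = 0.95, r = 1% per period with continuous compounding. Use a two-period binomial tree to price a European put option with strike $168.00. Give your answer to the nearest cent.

$24.01

Risk-neutral probability p = (e^0.01 − 0.95)/(1.4 − 0.95) = 0.0601/0.4500 = 0.1334
Terminal stock prices: S_uu = 294, S_ud = 199.5, S_dd = 135.4
Terminal payoffs (K − S): max(-126, 0) = 0, max(-31.5, 0) = 0, max(32.62, 0) = 32.62
Node u (S = 210): V_u = e^(−0.01)·[0.1334·0.0000 + 0.8666·0.0000] = 0.0000
Node d (S = 142.5): V_d = e^(−0.01)·[0.1334·0.0000 + 0.8666·32.6250] = 27.9901
Node 0 (S = 150): V_0 = e^(−0.01)·[0.1334·0.0000 + 0.8666·27.9901] = 24.0136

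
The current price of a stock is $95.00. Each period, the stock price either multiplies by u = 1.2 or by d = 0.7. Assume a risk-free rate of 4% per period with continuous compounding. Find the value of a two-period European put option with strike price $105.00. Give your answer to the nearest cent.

Risk-neutral probability p = (e^0.04 − 0.7)/(1.2 − 0.7) = 0.3408/0.5000 = 0.6816
Terminal stock prices: S_uu = 136.8, S_ud = 79.8, S_dd = 46.55
Terminal payoffs (K − S): max(-31.8, 0) = 0, max(25.2, 0) = 25.2, max(58.45, 0) = 58.45
Node u (S = 114): V_u = e^(−0.04)·[0.6816·0.0000 + 0.3184·25.2000] = 7.7085
Node d (S = 66.5): V_d = e^(−0.04)·[0.6816·25.2000 + 0.3184·58.4500] = 34.3829
Node 0 (S = 95): V_0 = e^(−0.04)·[0.6816·7.7085 + 0.3184·34.3829] = 15.5658

$15.57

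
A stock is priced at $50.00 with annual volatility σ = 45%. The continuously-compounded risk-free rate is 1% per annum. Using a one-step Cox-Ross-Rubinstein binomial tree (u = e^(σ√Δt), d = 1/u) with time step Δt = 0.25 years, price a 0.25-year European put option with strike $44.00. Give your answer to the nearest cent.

CRR parameters: u = e^(σ√Δt) = e^(0.45·√0.25) = 1.2523, d = 1/u = 0.7985
Per-period rate: rΔt = 0.01·0.25 = 0.0025, so R = e^0.0025 = 1.0025
Risk-neutral probability p = (e^0.0025 − 0.7985)/(1.2523 − 0.7985) = 0.2040/0.4538 = 0.4495
Terminal stock prices: S_u = 62.62, S_d = 39.93
Terminal payoffs (K − S): max(-18.62, 0) = 0, max(4.074, 0) = 4.074
Node 0 (S = 50): V_0 = e^(−0.0025)·[0.4495·0.0000 + 0.5505·4.0742] = 2.2372

$2.24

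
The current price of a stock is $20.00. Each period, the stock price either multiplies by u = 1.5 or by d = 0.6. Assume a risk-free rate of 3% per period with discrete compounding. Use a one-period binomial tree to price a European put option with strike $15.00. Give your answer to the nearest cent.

Risk-neutral probability p = (1 + 0.03 − 0.6)/(1.5 − 0.6) = 0.4300/0.9000 = 0.4778
Terminal stock prices: S_u = 30, S_d = 12
Terminal payoffs (K − S): max(-15, 0) = 0, max(3, 0) = 3
Node 0 (S = 20): V_0 = 1/1.03·[0.4778·0.0000 + 0.5222·3.0000] = 1.5210

$1.52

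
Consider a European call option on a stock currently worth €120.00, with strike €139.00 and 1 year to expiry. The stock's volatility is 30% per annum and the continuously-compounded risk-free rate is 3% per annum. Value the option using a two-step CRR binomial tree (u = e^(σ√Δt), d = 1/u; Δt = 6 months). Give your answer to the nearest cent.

€10.04

CRR parameters: u = e^(σ√Δt) = e^(0.3·√0.5) = 1.2363, d = 1/u = 0.8089
Per-period rate: rΔt = 0.03·0.5 = 0.015, so R = e^0.015 = 1.0151
Risk-neutral probability p = (e^0.015 − 0.8089)/(1.2363 − 0.8089) = 0.2063/0.4275 = 0.4825
Terminal stock prices: S_uu = 183.4, S_ud = 120, S_dd = 78.51
Terminal payoffs (S − K): max(44.42, 0) = 44.42, max(-19, 0) = 0, max(-60.49, 0) = 0
Node u (S = 148.4): V_u = e^(−0.015)·[0.4825·44.4158 + 0.5175·0.0000] = 21.1125
Node d (S = 97.06): V_d = e^(−0.015)·[0.4825·0.0000 + 0.5175·0.0000] = 0.0000
Node 0 (S = 120): V_0 = e^(−0.015)·[0.4825·21.1125 + 0.5175·0.0000] = 10.0356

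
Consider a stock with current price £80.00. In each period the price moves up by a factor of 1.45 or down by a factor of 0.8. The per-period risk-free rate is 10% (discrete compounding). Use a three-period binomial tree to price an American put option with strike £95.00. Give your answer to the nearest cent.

Risk-neutral probability p = (1 + 0.1 − 0.8)/(1.45 − 0.8) = 0.3000/0.6500 = 0.4615
Terminal stock prices: S_uuu = 243.9, S_uud = 134.6, S_udd = 74.24, S_ddd = 40.96
Terminal payoffs (K − S): max(-148.9, 0) = 0, max(-39.56, 0) = 0, max(20.76, 0) = 20.76, max(54.04, 0) = 54.04
Node uu (S = 168.2): continuation = 1/1.1·[0.4615·0.0000 + 0.5385·0.0000] = 0.0000; exercise value = 0.0000 ≤ continuation, so V_uu = 0.0000
Node ud (S = 92.8): continuation = 1/1.1·[0.4615·0.0000 + 0.5385·20.7600] = 10.1622; exercise value = 2.2000 ≤ continuation, so V_ud = 10.1622
Node dd (S = 51.2): continuation = 1/1.1·[0.4615·20.7600 + 0.5385·54.0400] = 35.1636; exercise value = 43.8000 > continuation, so V_dd = 43.8000 (exercise)
Node u (S = 116): continuation = 1/1.1·[0.4615·0.0000 + 0.5385·10.1622] = 4.9745; exercise value = 0.0000 ≤ continuation, so V_u = 4.9745
Node d (S = 64): continuation = 1/1.1·[0.4615·10.1622 + 0.5385·43.8000] = 25.7044; exercise value = 31.0000 > continuation, so V_d = 31.0000 (exercise)
Node 0 (S = 80): continuation = 1/1.1·[0.4615·4.9745 + 0.5385·31.0000] = 17.2620; exercise value = 15.0000 ≤ continuation, so V_0 = 17.2620

£17.26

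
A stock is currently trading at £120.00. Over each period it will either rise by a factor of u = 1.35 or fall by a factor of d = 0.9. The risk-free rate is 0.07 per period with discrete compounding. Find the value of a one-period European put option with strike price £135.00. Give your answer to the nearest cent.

£15.70

Risk-neutral probability p = (1 + 0.07 − 0.9)/(1.35 − 0.9) = 0.1700/0.4500 = 0.3778
Terminal stock prices: S_u = 162, S_d = 108
Terminal payoffs (K − S): max(-27, 0) = 0, max(27, 0) = 27
Node 0 (S = 120): V_0 = 1/1.07·[0.3778·0.0000 + 0.6222·27.0000] = 15.7009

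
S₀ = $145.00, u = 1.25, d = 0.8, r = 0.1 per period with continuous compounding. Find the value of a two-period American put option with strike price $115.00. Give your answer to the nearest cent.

$1.88

Risk-neutral probability p = (e^0.1 − 0.8)/(1.25 − 0.8) = 0.3052/0.4500 = 0.6782
Terminal stock prices: S_uu = 226.6, S_ud = 145, S_dd = 92.8
Terminal payoffs (K − S): max(-111.6, 0) = 0, max(-30, 0) = 0, max(22.2, 0) = 22.2
Node u (S = 181.2): continuation = e^(−0.1)·[0.6782·0.0000 + 0.3218·0.0000] = 0.0000; exercise value = 0.0000 ≤ continuation, so V_u = 0.0000
Node d (S = 116): continuation = e^(−0.1)·[0.6782·0.0000 + 0.3218·22.2000] = 6.4650; exercise value = 0.0000 ≤ continuation, so V_d = 6.4650
Node 0 (S = 145): continuation = e^(−0.1)·[0.6782·0.0000 + 0.3218·6.4650] = 1.8827; exercise value = 0.0000 ≤ continuation, so V_0 = 1.8827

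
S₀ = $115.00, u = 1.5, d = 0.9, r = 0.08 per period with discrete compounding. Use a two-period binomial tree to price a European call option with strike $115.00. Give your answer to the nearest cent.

$25.59

Risk-neutral probability p = (1 + 0.08 − 0.9)/(1.5 − 0.9) = 0.1800/0.6000 = 0.3000
Terminal stock prices: S_uu = 258.8, S_ud = 155.2, S_dd = 93.15
Terminal payoffs (S − K): max(143.8, 0) = 143.8, max(40.25, 0) = 40.25, max(-21.85, 0) = 0
Node u (S = 172.5): V_u = 1/1.08·[0.3000·143.7500 + 0.7000·40.2500] = 66.0185
Node d (S = 103.5): V_d = 1/1.08·[0.3000·40.2500 + 0.7000·0.0000] = 11.1806
Node 0 (S = 115): V_0 = 1/1.08·[0.3000·66.0185 + 0.7000·11.1806] = 25.5851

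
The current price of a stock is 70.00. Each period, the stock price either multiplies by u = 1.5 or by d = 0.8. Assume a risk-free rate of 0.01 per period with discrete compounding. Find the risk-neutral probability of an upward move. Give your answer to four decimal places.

Risk-neutral probability p = (1 + 0.01 − 0.8)/(1.5 − 0.8) = 0.2100/0.7000 = 0.3000

p = 0.3000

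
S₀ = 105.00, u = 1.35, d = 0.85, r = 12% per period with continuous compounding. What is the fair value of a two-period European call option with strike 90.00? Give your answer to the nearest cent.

36.41

Risk-neutral probability p = (e^0.12 − 0.85)/(1.35 − 0.85) = 0.2775/0.5000 = 0.5550
Terminal stock prices: S_uu = 191.4, S_ud = 120.5, S_dd = 75.86
Terminal payoffs (S − K): max(101.4, 0) = 101.4, max(30.49, 0) = 30.49, max(-14.14, 0) = 0
Node u (S = 141.8): V_u = e^(−0.12)·[0.5550·101.3625 + 0.4450·30.4875] = 61.9272
Node d (S = 89.25): V_d = e^(−0.12)·[0.5550·30.4875 + 0.4450·0.0000] = 15.0070
Node 0 (S = 105): V_0 = e^(−0.12)·[0.5550·61.9272 + 0.4450·15.0070] = 36.4058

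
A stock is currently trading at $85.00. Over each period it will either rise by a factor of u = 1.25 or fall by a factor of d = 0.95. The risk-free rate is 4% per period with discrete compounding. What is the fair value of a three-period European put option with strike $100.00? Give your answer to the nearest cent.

$9.88

Risk-neutral probability p = (1 + 0.04 − 0.95)/(1.25 − 0.95) = 0.0900/0.3000 = 0.3000
Terminal stock prices: S_uuu = 166, S_uud = 126.2, S_udd = 95.89, S_ddd = 72.88
Terminal payoffs (K − S): max(-66.02, 0) = 0, max(-26.17, 0) = 0, max(4.109, 0) = 4.109, max(27.12, 0) = 27.12
Node uu (S = 132.8): V_uu = 1/1.04·[0.3000·0.0000 + 0.7000·0.0000] = 0.0000
Node ud (S = 100.9): V_ud = 1/1.04·[0.3000·0.0000 + 0.7000·4.1094] = 2.7659
Node dd (S = 76.71): V_dd = 1/1.04·[0.3000·4.1094 + 0.7000·27.1231] = 19.4413
Node u (S = 106.2): V_u = 1/1.04·[0.3000·0.0000 + 0.7000·2.7659] = 1.8617
Node d (S = 80.75): V_d = 1/1.04·[0.3000·2.7659 + 0.7000·19.4413] = 13.8834
Node 0 (S = 85): V_0 = 1/1.04·[0.3000·1.8617 + 0.7000·13.8834] = 9.8816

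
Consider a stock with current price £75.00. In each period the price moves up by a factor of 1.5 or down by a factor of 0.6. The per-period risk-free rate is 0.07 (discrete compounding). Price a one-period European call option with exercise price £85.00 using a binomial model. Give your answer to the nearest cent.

£13.42

Risk-neutral probability p = (1 + 0.07 − 0.6)/(1.5 − 0.6) = 0.4700/0.9000 = 0.5222
Terminal stock prices: S_u = 112.5, S_d = 45
Terminal payoffs (S − K): max(27.5, 0) = 27.5, max(-40, 0) = 0
Node 0 (S = 75): V_0 = 1/1.07·[0.5222·27.5000 + 0.4778·0.0000] = 13.4216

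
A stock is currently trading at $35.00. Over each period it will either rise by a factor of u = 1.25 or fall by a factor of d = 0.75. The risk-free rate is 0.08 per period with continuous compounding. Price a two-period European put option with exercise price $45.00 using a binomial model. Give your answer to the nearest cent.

$7.01

Risk-neutral probability p = (e^0.08 − 0.75)/(1.25 − 0.75) = 0.3333/0.5000 = 0.6666
Terminal stock prices: S_uu = 54.69, S_ud = 32.81, S_dd = 19.69
Terminal payoffs (K − S): max(-9.688, 0) = 0, max(12.19, 0) = 12.19, max(25.31, 0) = 25.31
Node u (S = 43.75): V_u = e^(−0.08)·[0.6666·0.0000 + 0.3334·12.1875] = 3.7512
Node d (S = 26.25): V_d = e^(−0.08)·[0.6666·12.1875 + 0.3334·25.3125] = 15.2902
Node 0 (S = 35): V_0 = e^(−0.08)·[0.6666·3.7512 + 0.3334·15.2902] = 7.0144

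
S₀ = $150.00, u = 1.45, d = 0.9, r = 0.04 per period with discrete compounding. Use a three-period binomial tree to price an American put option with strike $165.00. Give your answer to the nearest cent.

Risk-neutral probability p = (1 + 0.04 − 0.9)/(1.45 − 0.9) = 0.1400/0.5500 = 0.2545
Terminal stock prices: S_uuu = 457.3, S_uud = 283.8, S_udd = 176.2, S_ddd = 109.4
Terminal payoffs (K − S): max(-292.3, 0) = 0, max(-118.8, 0) = 0, max(-11.18, 0) = 0, max(55.65, 0) = 55.65
Node uu (S = 315.4): continuation = 1/1.04·[0.2545·0.0000 + 0.7455·0.0000] = 0.0000; exercise value = 0.0000 ≤ continuation, so V_uu = 0.0000
Node ud (S = 195.8): continuation = 1/1.04·[0.2545·0.0000 + 0.7455·0.0000] = 0.0000; exercise value = 0.0000 ≤ continuation, so V_ud = 0.0000
Node dd (S = 121.5): continuation = 1/1.04·[0.2545·0.0000 + 0.7455·55.6500] = 39.8890; exercise value = 43.5000 > continuation, so V_dd = 43.5000 (exercise)
Node u (S = 217.5): continuation = 1/1.04·[0.2545·0.0000 + 0.7455·0.0000] = 0.0000; exercise value = 0.0000 ≤ continuation, so V_u = 0.0000
Node d (S = 135): continuation = 1/1.04·[0.2545·0.0000 + 0.7455·43.5000] = 31.1801; exercise value = 30.0000 ≤ continuation, so V_d = 31.1801
Node 0 (S = 150): continuation = 1/1.04·[0.2545·0.0000 + 0.7455·31.1801] = 22.3494; exercise value = 15.0000 ≤ continuation, so V_0 = 22.3494

$22.35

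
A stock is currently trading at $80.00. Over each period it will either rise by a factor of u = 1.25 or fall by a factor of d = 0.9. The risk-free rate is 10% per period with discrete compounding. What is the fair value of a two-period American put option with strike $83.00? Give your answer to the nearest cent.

Risk-neutral probability p = (1 + 0.1 − 0.9)/(1.25 − 0.9) = 0.2000/0.3500 = 0.5714
Terminal stock prices: S_uu = 125, S_ud = 90, S_dd = 64.8
Terminal payoffs (K − S): max(-42, 0) = 0, max(-7, 0) = 0, max(18.2, 0) = 18.2
Node u (S = 100): continuation = 1/1.1·[0.5714·0.0000 + 0.4286·0.0000] = 0.0000; exercise value = 0.0000 ≤ continuation, so V_u = 0.0000
Node d (S = 72): continuation = 1/1.1·[0.5714·0.0000 + 0.4286·18.2000] = 7.0909; exercise value = 11.0000 > continuation, so V_d = 11.0000 (exercise)
Node 0 (S = 80): continuation = 1/1.1·[0.5714·0.0000 + 0.4286·11.0000] = 4.2857; exercise value = 3.0000 ≤ continuation, so V_0 = 4.2857

$4.29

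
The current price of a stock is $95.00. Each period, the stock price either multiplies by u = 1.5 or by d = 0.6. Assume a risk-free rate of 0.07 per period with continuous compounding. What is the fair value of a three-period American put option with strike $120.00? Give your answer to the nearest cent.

Risk-neutral probability p = (e^0.07 − 0.6)/(1.5 − 0.6) = 0.4725/0.9000 = 0.5250
Terminal stock prices: S_uuu = 320.6, S_uud = 128.2, S_udd = 51.3, S_ddd = 20.52
Terminal payoffs (K − S): max(-200.6, 0) = 0, max(-8.25, 0) = 0, max(68.7, 0) = 68.7, max(99.48, 0) = 99.48
Node uu (S = 213.8): continuation = e^(−0.07)·[0.5250·0.0000 + 0.4750·0.0000] = 0.0000; exercise value = 0.0000 ≤ continuation, so V_uu = 0.0000
Node ud (S = 85.5): continuation = e^(−0.07)·[0.5250·0.0000 + 0.4750·68.7000] = 30.4258; exercise value = 34.5000 > continuation, so V_ud = 34.5000 (exercise)
Node dd (S = 34.2): continuation = e^(−0.07)·[0.5250·68.7000 + 0.4750·99.4800] = 77.6873; exercise value = 85.8000 > continuation, so V_dd = 85.8000 (exercise)
Node u (S = 142.5): continuation = e^(−0.07)·[0.5250·0.0000 + 0.4750·34.5000] = 15.2793; exercise value = 0.0000 ≤ continuation, so V_u = 15.2793
Node d (S = 57): continuation = e^(−0.07)·[0.5250·34.5000 + 0.4750·85.8000] = 54.8873; exercise value = 63.0000 > continuation, so V_d = 63.0000 (exercise)
Node 0 (S = 95): continuation = e^(−0.07)·[0.5250·15.2793 + 0.4750·63.0000] = 35.3808; exercise value = 25.0000 ≤ continuation, so V_0 = 35.3808

$35.38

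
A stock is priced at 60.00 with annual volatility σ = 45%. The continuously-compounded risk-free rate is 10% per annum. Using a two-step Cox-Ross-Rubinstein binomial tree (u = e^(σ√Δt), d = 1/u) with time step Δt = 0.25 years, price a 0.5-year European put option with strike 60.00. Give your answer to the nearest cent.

CRR parameters: u = e^(σ√Δt) = e^(0.45·√0.25) = 1.2523, d = 1/u = 0.7985
Per-period rate: rΔt = 0.1·0.25 = 0.025, so R = e^0.025 = 1.0253
Risk-neutral probability p = (e^0.025 − 0.7985)/(1.2523 − 0.7985) = 0.2268/0.4538 = 0.4998
Terminal stock prices: S_uu = 94.1, S_ud = 60, S_dd = 38.26
Terminal payoffs (K − S): max(-34.1, 0) = 0, max(0, 0) = 0, max(21.74, 0) = 21.74
Node u (S = 75.14): V_u = e^(−0.025)·[0.4998·0.0000 + 0.5002·0.0000] = 0.0000
Node d (S = 47.91): V_d = e^(−0.025)·[0.4998·0.0000 + 0.5002·21.7423] = 10.6076
Node 0 (S = 60): V_0 = e^(−0.025)·[0.4998·0.0000 + 0.5002·10.6076] = 5.1752

5.18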